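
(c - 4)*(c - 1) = c^2 - 5*c + 4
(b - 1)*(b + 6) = b^2 + 5*b - 6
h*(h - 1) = h^2 - h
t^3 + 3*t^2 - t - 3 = (t - 1)*(t + 1)*(t + 3)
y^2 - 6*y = y*(y - 6)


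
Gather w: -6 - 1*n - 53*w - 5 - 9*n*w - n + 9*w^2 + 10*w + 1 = -2*n + 9*w^2 + w*(-9*n - 43) - 10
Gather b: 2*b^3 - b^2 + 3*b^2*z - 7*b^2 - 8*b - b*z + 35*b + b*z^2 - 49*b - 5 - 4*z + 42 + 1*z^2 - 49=2*b^3 + b^2*(3*z - 8) + b*(z^2 - z - 22) + z^2 - 4*z - 12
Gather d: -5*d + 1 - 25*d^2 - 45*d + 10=-25*d^2 - 50*d + 11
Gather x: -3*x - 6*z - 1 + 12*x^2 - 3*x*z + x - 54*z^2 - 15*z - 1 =12*x^2 + x*(-3*z - 2) - 54*z^2 - 21*z - 2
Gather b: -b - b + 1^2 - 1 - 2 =-2*b - 2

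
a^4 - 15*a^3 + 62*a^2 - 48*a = a*(a - 8)*(a - 6)*(a - 1)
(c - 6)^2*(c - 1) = c^3 - 13*c^2 + 48*c - 36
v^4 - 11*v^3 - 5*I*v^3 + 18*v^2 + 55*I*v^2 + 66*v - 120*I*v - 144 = (v - 8)*(v - 3)*(v - 3*I)*(v - 2*I)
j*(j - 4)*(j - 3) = j^3 - 7*j^2 + 12*j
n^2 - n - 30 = (n - 6)*(n + 5)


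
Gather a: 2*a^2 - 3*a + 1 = 2*a^2 - 3*a + 1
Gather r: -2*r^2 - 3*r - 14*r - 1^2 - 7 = -2*r^2 - 17*r - 8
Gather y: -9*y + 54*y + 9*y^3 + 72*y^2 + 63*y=9*y^3 + 72*y^2 + 108*y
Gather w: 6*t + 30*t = 36*t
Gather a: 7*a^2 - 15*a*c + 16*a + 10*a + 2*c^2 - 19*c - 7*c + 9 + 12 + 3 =7*a^2 + a*(26 - 15*c) + 2*c^2 - 26*c + 24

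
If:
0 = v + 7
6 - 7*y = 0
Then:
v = -7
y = 6/7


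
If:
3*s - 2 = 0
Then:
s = 2/3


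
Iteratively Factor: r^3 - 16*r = (r - 4)*(r^2 + 4*r) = (r - 4)*(r + 4)*(r)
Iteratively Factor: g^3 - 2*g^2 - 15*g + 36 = (g - 3)*(g^2 + g - 12) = (g - 3)*(g + 4)*(g - 3)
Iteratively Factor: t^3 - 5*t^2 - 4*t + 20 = (t - 5)*(t^2 - 4) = (t - 5)*(t + 2)*(t - 2)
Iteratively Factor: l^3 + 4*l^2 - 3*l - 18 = (l - 2)*(l^2 + 6*l + 9) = (l - 2)*(l + 3)*(l + 3)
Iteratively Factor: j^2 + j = (j)*(j + 1)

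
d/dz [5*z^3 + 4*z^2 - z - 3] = 15*z^2 + 8*z - 1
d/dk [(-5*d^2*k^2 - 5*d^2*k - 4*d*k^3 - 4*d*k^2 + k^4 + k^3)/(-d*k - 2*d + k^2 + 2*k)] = (k*(-d + 2*k + 2)*(5*d^2*k + 5*d^2 + 4*d*k^2 + 4*d*k - k^3 - k^2) + (d*k + 2*d - k^2 - 2*k)*(10*d^2*k + 5*d^2 + 12*d*k^2 + 8*d*k - 4*k^3 - 3*k^2))/(d*k + 2*d - k^2 - 2*k)^2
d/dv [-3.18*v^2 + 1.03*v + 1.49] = 1.03 - 6.36*v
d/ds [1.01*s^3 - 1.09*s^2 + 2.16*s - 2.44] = 3.03*s^2 - 2.18*s + 2.16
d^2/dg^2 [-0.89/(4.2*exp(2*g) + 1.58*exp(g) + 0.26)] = (-0.89*(8.4*exp(g) + 1.58)*(16.8*exp(g) + 3.16)*exp(g) + (14.952*exp(g) + 1.4062)*(4.2*exp(2*g) + 1.58*exp(g) + 0.26))*exp(g)/(4.2*exp(2*g) + 1.58*exp(g) + 0.26)^3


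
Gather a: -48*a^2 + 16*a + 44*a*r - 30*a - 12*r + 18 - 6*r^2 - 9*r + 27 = -48*a^2 + a*(44*r - 14) - 6*r^2 - 21*r + 45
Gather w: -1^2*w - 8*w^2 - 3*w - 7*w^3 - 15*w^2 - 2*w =-7*w^3 - 23*w^2 - 6*w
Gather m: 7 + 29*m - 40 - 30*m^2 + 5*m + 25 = -30*m^2 + 34*m - 8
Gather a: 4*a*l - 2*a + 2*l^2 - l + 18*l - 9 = a*(4*l - 2) + 2*l^2 + 17*l - 9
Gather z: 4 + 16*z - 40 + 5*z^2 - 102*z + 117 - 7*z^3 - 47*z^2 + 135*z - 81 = -7*z^3 - 42*z^2 + 49*z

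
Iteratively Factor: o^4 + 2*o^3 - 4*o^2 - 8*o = (o + 2)*(o^3 - 4*o) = o*(o + 2)*(o^2 - 4) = o*(o - 2)*(o + 2)*(o + 2)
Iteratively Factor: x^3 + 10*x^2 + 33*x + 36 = (x + 3)*(x^2 + 7*x + 12) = (x + 3)^2*(x + 4)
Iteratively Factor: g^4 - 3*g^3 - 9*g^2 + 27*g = (g)*(g^3 - 3*g^2 - 9*g + 27) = g*(g - 3)*(g^2 - 9) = g*(g - 3)*(g + 3)*(g - 3)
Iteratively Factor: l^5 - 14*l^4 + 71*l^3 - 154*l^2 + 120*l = (l - 5)*(l^4 - 9*l^3 + 26*l^2 - 24*l) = (l - 5)*(l - 4)*(l^3 - 5*l^2 + 6*l) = (l - 5)*(l - 4)*(l - 3)*(l^2 - 2*l) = (l - 5)*(l - 4)*(l - 3)*(l - 2)*(l)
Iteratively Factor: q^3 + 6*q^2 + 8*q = (q + 4)*(q^2 + 2*q) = (q + 2)*(q + 4)*(q)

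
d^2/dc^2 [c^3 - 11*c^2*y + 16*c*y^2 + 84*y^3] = 6*c - 22*y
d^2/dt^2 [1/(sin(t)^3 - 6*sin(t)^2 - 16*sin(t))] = (-9*sin(t)^3 + 66*sin(t)^2 - 100*sin(t) - 384 - 136/sin(t) + 576/sin(t)^2 + 512/sin(t)^3)/((sin(t) - 8)^3*(sin(t) + 2)^3)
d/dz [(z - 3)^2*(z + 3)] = 3*(z - 3)*(z + 1)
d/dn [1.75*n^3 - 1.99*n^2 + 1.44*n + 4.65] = 5.25*n^2 - 3.98*n + 1.44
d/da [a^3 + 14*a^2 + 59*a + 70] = 3*a^2 + 28*a + 59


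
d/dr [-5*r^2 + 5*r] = 5 - 10*r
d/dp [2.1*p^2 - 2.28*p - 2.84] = 4.2*p - 2.28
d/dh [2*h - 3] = 2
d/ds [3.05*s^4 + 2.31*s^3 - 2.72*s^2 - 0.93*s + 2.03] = 12.2*s^3 + 6.93*s^2 - 5.44*s - 0.93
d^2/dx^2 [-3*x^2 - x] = -6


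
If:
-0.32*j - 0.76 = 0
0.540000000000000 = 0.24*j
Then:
No Solution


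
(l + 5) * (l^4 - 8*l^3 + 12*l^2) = l^5 - 3*l^4 - 28*l^3 + 60*l^2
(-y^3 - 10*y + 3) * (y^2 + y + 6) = -y^5 - y^4 - 16*y^3 - 7*y^2 - 57*y + 18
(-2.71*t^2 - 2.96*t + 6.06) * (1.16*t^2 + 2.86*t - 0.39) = -3.1436*t^4 - 11.1842*t^3 - 0.379100000000001*t^2 + 18.486*t - 2.3634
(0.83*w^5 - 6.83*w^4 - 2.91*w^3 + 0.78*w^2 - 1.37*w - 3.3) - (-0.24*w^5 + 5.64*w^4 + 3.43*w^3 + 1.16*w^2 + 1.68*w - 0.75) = 1.07*w^5 - 12.47*w^4 - 6.34*w^3 - 0.38*w^2 - 3.05*w - 2.55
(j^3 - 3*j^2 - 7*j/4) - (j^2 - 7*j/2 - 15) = j^3 - 4*j^2 + 7*j/4 + 15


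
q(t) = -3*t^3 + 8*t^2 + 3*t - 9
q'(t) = -9*t^2 + 16*t + 3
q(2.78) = -3.29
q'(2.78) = -22.08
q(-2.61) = 91.01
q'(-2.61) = -100.07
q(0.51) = -5.79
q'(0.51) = 8.82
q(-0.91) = -2.84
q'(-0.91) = -19.01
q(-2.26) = 59.71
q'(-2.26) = -79.13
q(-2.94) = 127.57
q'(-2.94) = -121.83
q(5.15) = -191.14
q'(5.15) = -153.30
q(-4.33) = 371.55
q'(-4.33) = -235.02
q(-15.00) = 11871.00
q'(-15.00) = -2262.00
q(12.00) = -4005.00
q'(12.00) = -1101.00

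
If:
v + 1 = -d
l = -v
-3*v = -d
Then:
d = -3/4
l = 1/4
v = -1/4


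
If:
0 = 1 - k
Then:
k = 1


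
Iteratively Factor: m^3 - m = (m)*(m^2 - 1) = m*(m + 1)*(m - 1)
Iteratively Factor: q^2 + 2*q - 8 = (q + 4)*(q - 2)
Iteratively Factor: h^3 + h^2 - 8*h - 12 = (h + 2)*(h^2 - h - 6) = (h - 3)*(h + 2)*(h + 2)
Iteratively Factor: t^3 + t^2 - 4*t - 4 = (t + 2)*(t^2 - t - 2) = (t - 2)*(t + 2)*(t + 1)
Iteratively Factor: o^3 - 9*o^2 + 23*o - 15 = (o - 1)*(o^2 - 8*o + 15) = (o - 5)*(o - 1)*(o - 3)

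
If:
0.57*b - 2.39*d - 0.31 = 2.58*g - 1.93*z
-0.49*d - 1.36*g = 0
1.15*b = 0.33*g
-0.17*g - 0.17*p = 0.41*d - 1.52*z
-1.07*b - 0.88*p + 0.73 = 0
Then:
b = 0.01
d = -0.12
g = 0.04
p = 0.81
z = 0.06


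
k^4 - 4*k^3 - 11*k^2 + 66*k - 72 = (k - 3)^2*(k - 2)*(k + 4)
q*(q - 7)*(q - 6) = q^3 - 13*q^2 + 42*q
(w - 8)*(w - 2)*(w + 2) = w^3 - 8*w^2 - 4*w + 32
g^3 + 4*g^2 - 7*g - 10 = (g - 2)*(g + 1)*(g + 5)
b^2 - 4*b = b*(b - 4)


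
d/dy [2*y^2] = 4*y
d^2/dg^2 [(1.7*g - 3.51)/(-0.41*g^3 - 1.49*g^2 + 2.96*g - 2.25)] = (-1.71462*g^5 + 0.849191999999997*g^4 + 22.633564*g^3 + 40.01589*g^2 - 78.115374*g + 15.327882)/(0.068921*g^9 + 0.751407*g^8 + 1.237995*g^7 - 6.40696*g^6 - 0.690570000000001*g^5 + 37.766427*g^4 - 79.247861*g^3 + 81.770175*g^2 - 44.955*g + 11.390625)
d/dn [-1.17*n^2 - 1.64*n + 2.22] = -2.34*n - 1.64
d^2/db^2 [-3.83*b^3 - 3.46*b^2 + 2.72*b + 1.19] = -22.98*b - 6.92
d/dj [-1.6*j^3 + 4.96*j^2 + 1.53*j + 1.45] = -4.8*j^2 + 9.92*j + 1.53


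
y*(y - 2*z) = y^2 - 2*y*z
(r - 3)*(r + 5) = r^2 + 2*r - 15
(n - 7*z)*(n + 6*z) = n^2 - n*z - 42*z^2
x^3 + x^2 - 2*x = x*(x - 1)*(x + 2)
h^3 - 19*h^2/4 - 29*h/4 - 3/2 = (h - 6)*(h + 1/4)*(h + 1)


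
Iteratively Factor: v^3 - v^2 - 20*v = (v + 4)*(v^2 - 5*v) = (v - 5)*(v + 4)*(v)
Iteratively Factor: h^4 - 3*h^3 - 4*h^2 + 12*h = (h)*(h^3 - 3*h^2 - 4*h + 12) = h*(h + 2)*(h^2 - 5*h + 6) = h*(h - 2)*(h + 2)*(h - 3)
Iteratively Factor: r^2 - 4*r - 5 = (r - 5)*(r + 1)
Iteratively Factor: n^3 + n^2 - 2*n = (n + 2)*(n^2 - n) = (n - 1)*(n + 2)*(n)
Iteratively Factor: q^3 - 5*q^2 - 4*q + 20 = (q - 5)*(q^2 - 4) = (q - 5)*(q + 2)*(q - 2)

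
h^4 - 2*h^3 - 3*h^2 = h^2*(h - 3)*(h + 1)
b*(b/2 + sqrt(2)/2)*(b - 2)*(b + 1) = b^4/2 - b^3/2 + sqrt(2)*b^3/2 - b^2 - sqrt(2)*b^2/2 - sqrt(2)*b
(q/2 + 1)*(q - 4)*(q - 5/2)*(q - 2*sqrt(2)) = q^4/2 - 9*q^3/4 - sqrt(2)*q^3 - 3*q^2/2 + 9*sqrt(2)*q^2/2 + 3*sqrt(2)*q + 10*q - 20*sqrt(2)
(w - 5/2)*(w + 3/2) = w^2 - w - 15/4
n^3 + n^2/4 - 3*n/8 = n*(n - 1/2)*(n + 3/4)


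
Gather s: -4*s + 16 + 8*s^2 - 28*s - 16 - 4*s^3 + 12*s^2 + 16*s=-4*s^3 + 20*s^2 - 16*s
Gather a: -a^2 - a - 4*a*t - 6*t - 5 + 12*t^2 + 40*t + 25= -a^2 + a*(-4*t - 1) + 12*t^2 + 34*t + 20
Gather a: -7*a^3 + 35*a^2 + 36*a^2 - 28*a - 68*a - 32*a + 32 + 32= -7*a^3 + 71*a^2 - 128*a + 64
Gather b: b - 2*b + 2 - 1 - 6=-b - 5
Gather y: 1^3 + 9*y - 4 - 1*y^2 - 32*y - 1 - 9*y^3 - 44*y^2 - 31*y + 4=-9*y^3 - 45*y^2 - 54*y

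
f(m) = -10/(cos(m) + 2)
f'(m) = -10*sin(m)/(cos(m) + 2)^2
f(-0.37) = -3.41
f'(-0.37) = 0.42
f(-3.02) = -9.93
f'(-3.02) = 1.20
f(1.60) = -5.07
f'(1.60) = -2.57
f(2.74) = -9.26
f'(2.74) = -3.35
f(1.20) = -4.23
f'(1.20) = -1.67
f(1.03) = -3.98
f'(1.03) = -1.36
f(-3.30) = -9.88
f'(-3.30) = -1.54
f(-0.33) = -3.39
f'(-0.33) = 0.37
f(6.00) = -3.38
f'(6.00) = 0.32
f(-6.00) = -3.38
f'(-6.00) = -0.32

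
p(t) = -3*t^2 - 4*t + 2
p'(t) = -6*t - 4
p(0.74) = -2.60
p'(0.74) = -8.44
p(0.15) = 1.33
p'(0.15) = -4.90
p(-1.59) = 0.78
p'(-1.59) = 5.54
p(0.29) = 0.59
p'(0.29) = -5.74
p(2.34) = -23.79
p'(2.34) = -18.04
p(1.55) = -11.41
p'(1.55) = -13.30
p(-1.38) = 1.81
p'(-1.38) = 4.28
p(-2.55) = -7.31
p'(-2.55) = 11.30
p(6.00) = -130.00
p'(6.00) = -40.00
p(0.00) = 2.00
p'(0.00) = -4.00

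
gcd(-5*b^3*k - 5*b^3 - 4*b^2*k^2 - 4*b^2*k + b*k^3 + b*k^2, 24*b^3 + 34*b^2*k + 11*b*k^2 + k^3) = b + k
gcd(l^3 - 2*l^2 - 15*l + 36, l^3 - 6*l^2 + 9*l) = l^2 - 6*l + 9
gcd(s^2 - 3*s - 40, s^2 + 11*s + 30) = s + 5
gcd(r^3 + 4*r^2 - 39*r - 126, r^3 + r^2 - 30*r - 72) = r^2 - 3*r - 18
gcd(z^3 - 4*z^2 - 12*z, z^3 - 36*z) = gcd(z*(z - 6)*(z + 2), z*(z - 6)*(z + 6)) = z^2 - 6*z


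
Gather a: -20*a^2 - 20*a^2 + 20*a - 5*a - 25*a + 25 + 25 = -40*a^2 - 10*a + 50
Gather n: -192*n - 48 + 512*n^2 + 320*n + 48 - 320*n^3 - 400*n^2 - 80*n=-320*n^3 + 112*n^2 + 48*n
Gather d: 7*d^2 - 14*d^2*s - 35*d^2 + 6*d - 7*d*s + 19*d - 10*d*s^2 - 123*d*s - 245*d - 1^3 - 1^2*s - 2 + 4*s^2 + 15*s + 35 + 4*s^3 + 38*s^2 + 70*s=d^2*(-14*s - 28) + d*(-10*s^2 - 130*s - 220) + 4*s^3 + 42*s^2 + 84*s + 32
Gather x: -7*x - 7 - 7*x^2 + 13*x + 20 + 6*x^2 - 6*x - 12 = 1 - x^2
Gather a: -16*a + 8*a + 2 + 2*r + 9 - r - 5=-8*a + r + 6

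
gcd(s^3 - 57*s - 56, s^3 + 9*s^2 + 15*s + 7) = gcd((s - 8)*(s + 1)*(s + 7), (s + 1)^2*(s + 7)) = s^2 + 8*s + 7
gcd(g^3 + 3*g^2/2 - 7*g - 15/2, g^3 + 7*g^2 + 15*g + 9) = g^2 + 4*g + 3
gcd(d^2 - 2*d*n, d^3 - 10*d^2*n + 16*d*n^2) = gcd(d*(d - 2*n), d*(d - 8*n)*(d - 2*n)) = d^2 - 2*d*n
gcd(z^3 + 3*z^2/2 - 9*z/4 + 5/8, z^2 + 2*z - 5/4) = z^2 + 2*z - 5/4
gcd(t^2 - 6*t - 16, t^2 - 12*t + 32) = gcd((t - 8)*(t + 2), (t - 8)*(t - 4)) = t - 8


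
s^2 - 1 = (s - 1)*(s + 1)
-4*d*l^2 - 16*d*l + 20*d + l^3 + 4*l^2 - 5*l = (-4*d + l)*(l - 1)*(l + 5)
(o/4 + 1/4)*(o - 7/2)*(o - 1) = o^3/4 - 7*o^2/8 - o/4 + 7/8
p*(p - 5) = p^2 - 5*p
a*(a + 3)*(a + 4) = a^3 + 7*a^2 + 12*a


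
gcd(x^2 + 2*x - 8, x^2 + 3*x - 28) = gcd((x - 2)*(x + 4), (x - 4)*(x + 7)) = 1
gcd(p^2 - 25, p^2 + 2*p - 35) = p - 5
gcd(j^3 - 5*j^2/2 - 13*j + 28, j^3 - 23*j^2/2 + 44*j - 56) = j - 4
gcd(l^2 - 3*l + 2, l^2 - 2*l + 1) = l - 1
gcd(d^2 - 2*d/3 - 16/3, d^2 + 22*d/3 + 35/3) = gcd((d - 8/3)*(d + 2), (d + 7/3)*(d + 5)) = 1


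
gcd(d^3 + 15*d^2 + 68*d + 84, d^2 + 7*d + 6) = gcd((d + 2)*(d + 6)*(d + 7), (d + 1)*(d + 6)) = d + 6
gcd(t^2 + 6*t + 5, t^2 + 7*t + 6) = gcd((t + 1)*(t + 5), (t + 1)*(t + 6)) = t + 1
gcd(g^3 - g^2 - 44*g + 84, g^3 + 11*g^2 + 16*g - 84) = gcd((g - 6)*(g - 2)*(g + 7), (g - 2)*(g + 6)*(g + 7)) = g^2 + 5*g - 14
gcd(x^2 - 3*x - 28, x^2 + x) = 1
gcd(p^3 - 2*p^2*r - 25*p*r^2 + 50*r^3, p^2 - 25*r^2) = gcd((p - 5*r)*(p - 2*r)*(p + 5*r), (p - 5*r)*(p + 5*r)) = p^2 - 25*r^2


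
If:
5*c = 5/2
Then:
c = 1/2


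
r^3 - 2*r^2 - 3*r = r*(r - 3)*(r + 1)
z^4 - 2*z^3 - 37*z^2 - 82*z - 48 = (z - 8)*(z + 1)*(z + 2)*(z + 3)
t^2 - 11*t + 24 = (t - 8)*(t - 3)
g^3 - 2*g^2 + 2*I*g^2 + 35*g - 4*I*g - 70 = (g - 2)*(g - 5*I)*(g + 7*I)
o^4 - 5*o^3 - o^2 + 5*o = o*(o - 5)*(o - 1)*(o + 1)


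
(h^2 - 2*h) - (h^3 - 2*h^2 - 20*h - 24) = -h^3 + 3*h^2 + 18*h + 24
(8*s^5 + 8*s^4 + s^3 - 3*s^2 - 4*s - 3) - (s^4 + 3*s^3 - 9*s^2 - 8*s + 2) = 8*s^5 + 7*s^4 - 2*s^3 + 6*s^2 + 4*s - 5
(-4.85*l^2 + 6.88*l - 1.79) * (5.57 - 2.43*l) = 11.7855*l^3 - 43.7329*l^2 + 42.6713*l - 9.9703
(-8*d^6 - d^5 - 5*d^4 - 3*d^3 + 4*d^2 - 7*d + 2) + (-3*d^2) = -8*d^6 - d^5 - 5*d^4 - 3*d^3 + d^2 - 7*d + 2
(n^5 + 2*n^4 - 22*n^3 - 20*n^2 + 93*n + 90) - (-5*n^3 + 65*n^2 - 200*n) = n^5 + 2*n^4 - 17*n^3 - 85*n^2 + 293*n + 90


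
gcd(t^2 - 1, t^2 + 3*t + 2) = t + 1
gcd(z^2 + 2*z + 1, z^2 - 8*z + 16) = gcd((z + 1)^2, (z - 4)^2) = 1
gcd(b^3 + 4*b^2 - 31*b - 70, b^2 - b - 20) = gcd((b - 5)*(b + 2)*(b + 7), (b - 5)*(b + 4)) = b - 5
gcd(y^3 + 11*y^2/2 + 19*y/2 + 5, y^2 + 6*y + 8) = y + 2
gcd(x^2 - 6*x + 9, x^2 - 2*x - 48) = 1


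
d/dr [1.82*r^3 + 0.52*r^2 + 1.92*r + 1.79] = 5.46*r^2 + 1.04*r + 1.92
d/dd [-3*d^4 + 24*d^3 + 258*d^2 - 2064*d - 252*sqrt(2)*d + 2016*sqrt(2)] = -12*d^3 + 72*d^2 + 516*d - 2064 - 252*sqrt(2)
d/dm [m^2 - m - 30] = 2*m - 1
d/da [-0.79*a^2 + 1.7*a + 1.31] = 1.7 - 1.58*a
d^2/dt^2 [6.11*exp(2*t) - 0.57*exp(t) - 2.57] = (24.44*exp(t) - 0.57)*exp(t)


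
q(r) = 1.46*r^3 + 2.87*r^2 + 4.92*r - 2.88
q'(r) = 4.38*r^2 + 5.74*r + 4.92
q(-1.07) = -6.65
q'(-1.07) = 3.79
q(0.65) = 1.93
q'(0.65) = 10.50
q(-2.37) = -17.86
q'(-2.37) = 15.92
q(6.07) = 459.26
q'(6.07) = 201.14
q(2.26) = 39.75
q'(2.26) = 40.26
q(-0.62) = -5.18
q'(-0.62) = 3.04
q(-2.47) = -19.52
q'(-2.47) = 17.46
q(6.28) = 502.81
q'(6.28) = 213.71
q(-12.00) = -2171.52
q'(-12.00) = 566.76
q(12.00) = 2992.32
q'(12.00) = 704.52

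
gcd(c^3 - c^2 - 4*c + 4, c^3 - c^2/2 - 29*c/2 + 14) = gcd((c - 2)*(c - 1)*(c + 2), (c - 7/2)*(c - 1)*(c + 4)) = c - 1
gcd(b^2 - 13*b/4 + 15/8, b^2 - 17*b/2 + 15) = b - 5/2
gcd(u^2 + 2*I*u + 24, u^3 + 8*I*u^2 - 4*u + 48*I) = u + 6*I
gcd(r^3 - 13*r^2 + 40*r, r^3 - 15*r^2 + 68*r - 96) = r - 8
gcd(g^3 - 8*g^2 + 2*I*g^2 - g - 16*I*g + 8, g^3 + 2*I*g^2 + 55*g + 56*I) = g + I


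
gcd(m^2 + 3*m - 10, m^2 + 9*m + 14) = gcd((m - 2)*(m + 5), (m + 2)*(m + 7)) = 1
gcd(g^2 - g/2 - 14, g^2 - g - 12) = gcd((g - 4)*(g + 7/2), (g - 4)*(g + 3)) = g - 4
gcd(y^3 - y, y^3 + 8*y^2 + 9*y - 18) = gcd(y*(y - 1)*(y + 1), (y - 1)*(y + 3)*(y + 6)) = y - 1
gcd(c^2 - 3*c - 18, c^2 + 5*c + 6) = c + 3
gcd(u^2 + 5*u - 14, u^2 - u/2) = 1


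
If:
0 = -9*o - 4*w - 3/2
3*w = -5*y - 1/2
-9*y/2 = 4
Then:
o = -365/486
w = 71/54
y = -8/9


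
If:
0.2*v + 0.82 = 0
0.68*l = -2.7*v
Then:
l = 16.28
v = -4.10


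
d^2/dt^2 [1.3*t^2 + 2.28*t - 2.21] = 2.60000000000000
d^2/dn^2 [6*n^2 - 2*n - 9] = 12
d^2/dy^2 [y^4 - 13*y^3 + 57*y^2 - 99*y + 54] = 12*y^2 - 78*y + 114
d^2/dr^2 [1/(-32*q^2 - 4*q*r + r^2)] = 2*(-32*q^2 - 4*q*r + r^2 - 4*(2*q - r)^2)/(32*q^2 + 4*q*r - r^2)^3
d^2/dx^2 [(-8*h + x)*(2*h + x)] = 2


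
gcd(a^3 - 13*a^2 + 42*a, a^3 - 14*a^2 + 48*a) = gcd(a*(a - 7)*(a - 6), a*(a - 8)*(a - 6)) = a^2 - 6*a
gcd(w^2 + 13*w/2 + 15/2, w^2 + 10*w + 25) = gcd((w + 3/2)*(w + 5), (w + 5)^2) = w + 5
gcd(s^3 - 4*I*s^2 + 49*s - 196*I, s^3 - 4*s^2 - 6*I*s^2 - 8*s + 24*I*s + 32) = s - 4*I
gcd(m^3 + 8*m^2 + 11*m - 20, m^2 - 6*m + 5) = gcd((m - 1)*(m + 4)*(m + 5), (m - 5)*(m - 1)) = m - 1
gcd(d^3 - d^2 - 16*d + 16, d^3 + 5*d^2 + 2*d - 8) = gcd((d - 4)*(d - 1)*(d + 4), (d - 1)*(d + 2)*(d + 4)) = d^2 + 3*d - 4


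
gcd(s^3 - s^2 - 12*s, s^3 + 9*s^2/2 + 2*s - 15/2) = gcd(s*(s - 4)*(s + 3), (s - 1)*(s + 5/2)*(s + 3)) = s + 3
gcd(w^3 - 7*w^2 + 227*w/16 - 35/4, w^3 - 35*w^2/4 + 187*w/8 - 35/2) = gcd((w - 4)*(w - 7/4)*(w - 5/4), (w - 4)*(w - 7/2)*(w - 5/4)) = w^2 - 21*w/4 + 5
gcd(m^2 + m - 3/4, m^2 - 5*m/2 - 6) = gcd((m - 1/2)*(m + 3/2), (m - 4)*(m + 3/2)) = m + 3/2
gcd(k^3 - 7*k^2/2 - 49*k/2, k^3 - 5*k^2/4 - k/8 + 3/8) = 1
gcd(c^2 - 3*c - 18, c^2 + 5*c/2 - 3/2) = c + 3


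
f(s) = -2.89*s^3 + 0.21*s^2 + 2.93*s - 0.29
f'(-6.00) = -311.71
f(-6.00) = 613.93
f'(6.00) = -306.67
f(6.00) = -599.39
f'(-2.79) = -65.73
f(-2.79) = 55.93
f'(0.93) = -4.18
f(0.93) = 0.29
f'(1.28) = -10.74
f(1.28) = -2.26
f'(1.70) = -21.41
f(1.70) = -8.90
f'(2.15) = -36.24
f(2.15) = -21.74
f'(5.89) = -295.38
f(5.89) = -566.28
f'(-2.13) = -37.30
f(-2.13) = 22.35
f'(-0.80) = -2.95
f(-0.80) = -1.02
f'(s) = -8.67*s^2 + 0.42*s + 2.93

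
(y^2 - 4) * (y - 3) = y^3 - 3*y^2 - 4*y + 12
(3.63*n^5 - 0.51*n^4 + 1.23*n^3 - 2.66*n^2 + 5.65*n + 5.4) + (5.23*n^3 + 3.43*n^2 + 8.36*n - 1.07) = 3.63*n^5 - 0.51*n^4 + 6.46*n^3 + 0.77*n^2 + 14.01*n + 4.33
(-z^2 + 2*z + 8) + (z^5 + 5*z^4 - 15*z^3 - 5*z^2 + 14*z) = z^5 + 5*z^4 - 15*z^3 - 6*z^2 + 16*z + 8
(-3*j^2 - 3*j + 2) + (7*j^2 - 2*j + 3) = 4*j^2 - 5*j + 5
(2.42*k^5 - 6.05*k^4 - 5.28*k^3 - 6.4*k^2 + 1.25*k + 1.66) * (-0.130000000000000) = -0.3146*k^5 + 0.7865*k^4 + 0.6864*k^3 + 0.832*k^2 - 0.1625*k - 0.2158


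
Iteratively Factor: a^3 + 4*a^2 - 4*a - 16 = (a + 2)*(a^2 + 2*a - 8) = (a + 2)*(a + 4)*(a - 2)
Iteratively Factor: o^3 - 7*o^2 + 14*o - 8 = (o - 4)*(o^2 - 3*o + 2) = (o - 4)*(o - 1)*(o - 2)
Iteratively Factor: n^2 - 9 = (n + 3)*(n - 3)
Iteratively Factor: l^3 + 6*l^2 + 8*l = (l)*(l^2 + 6*l + 8) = l*(l + 4)*(l + 2)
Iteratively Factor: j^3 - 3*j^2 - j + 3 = (j + 1)*(j^2 - 4*j + 3) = (j - 1)*(j + 1)*(j - 3)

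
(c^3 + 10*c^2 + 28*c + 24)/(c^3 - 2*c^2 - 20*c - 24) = (c + 6)/(c - 6)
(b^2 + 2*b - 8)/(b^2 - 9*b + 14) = (b + 4)/(b - 7)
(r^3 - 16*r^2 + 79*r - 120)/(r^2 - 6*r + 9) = (r^2 - 13*r + 40)/(r - 3)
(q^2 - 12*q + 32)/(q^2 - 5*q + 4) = (q - 8)/(q - 1)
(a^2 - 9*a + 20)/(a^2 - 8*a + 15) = (a - 4)/(a - 3)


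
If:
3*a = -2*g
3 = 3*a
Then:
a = 1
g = -3/2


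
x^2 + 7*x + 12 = (x + 3)*(x + 4)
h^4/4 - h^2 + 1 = (h/2 + sqrt(2)/2)^2*(h - sqrt(2))^2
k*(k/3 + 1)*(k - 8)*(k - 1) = k^4/3 - 2*k^3 - 19*k^2/3 + 8*k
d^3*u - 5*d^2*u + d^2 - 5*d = d*(d - 5)*(d*u + 1)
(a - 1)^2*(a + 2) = a^3 - 3*a + 2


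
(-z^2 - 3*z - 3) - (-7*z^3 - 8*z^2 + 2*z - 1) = 7*z^3 + 7*z^2 - 5*z - 2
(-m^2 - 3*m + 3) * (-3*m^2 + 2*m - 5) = 3*m^4 + 7*m^3 - 10*m^2 + 21*m - 15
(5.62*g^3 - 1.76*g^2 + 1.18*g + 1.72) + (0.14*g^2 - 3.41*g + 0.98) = 5.62*g^3 - 1.62*g^2 - 2.23*g + 2.7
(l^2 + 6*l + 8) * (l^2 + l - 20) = l^4 + 7*l^3 - 6*l^2 - 112*l - 160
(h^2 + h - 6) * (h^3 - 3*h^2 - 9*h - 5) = h^5 - 2*h^4 - 18*h^3 + 4*h^2 + 49*h + 30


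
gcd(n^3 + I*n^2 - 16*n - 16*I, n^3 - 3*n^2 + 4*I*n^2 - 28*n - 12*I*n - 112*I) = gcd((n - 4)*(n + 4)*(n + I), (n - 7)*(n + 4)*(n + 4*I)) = n + 4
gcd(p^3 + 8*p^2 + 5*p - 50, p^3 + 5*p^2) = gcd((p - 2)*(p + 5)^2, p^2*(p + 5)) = p + 5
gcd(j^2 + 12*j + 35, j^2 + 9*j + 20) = j + 5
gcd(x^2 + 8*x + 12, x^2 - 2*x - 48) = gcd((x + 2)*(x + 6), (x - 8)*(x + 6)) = x + 6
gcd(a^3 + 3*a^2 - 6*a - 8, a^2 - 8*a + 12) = a - 2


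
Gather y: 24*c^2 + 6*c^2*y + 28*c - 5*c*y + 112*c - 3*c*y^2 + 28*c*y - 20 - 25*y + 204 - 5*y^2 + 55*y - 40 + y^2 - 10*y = 24*c^2 + 140*c + y^2*(-3*c - 4) + y*(6*c^2 + 23*c + 20) + 144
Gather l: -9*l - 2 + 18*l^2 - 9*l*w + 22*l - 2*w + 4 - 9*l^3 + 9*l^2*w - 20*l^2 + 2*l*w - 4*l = -9*l^3 + l^2*(9*w - 2) + l*(9 - 7*w) - 2*w + 2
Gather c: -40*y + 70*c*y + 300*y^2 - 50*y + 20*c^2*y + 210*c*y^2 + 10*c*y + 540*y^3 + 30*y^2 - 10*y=20*c^2*y + c*(210*y^2 + 80*y) + 540*y^3 + 330*y^2 - 100*y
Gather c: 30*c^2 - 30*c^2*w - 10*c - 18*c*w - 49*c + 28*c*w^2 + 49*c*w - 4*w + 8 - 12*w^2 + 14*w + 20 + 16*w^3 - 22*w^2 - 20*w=c^2*(30 - 30*w) + c*(28*w^2 + 31*w - 59) + 16*w^3 - 34*w^2 - 10*w + 28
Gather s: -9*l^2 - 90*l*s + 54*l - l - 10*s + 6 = -9*l^2 + 53*l + s*(-90*l - 10) + 6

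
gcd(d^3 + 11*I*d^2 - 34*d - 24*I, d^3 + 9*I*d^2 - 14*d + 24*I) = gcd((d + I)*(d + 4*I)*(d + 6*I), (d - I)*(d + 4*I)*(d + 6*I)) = d^2 + 10*I*d - 24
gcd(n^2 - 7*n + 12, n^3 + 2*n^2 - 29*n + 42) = n - 3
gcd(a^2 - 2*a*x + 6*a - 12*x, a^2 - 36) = a + 6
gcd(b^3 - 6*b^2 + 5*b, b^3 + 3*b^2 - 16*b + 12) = b - 1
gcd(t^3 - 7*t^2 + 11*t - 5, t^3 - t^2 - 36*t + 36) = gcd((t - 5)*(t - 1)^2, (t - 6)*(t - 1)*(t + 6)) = t - 1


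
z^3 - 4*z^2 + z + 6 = (z - 3)*(z - 2)*(z + 1)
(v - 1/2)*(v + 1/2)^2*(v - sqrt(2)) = v^4 - sqrt(2)*v^3 + v^3/2 - sqrt(2)*v^2/2 - v^2/4 - v/8 + sqrt(2)*v/4 + sqrt(2)/8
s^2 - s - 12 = (s - 4)*(s + 3)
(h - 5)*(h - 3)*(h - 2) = h^3 - 10*h^2 + 31*h - 30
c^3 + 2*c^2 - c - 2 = (c - 1)*(c + 1)*(c + 2)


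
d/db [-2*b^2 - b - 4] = -4*b - 1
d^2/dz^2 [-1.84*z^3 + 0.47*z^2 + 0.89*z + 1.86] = 0.94 - 11.04*z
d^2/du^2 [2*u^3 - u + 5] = 12*u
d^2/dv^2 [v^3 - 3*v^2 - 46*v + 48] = 6*v - 6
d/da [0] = 0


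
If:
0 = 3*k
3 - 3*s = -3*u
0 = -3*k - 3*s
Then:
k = 0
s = 0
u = -1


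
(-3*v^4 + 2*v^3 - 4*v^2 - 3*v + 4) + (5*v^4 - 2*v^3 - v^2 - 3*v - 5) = 2*v^4 - 5*v^2 - 6*v - 1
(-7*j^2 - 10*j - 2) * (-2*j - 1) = 14*j^3 + 27*j^2 + 14*j + 2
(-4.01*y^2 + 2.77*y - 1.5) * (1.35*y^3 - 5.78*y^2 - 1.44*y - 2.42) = -5.4135*y^5 + 26.9173*y^4 - 12.2612*y^3 + 14.3854*y^2 - 4.5434*y + 3.63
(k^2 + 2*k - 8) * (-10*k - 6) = -10*k^3 - 26*k^2 + 68*k + 48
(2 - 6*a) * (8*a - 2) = -48*a^2 + 28*a - 4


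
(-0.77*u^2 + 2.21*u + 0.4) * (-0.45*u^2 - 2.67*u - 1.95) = 0.3465*u^4 + 1.0614*u^3 - 4.5792*u^2 - 5.3775*u - 0.78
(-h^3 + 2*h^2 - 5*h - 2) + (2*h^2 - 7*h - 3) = -h^3 + 4*h^2 - 12*h - 5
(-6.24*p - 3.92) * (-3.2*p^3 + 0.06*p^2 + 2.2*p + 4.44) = 19.968*p^4 + 12.1696*p^3 - 13.9632*p^2 - 36.3296*p - 17.4048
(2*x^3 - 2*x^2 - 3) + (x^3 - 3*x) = 3*x^3 - 2*x^2 - 3*x - 3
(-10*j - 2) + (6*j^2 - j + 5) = 6*j^2 - 11*j + 3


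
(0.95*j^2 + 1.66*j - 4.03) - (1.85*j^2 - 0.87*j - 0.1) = -0.9*j^2 + 2.53*j - 3.93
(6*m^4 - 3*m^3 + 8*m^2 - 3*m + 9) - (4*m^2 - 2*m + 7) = 6*m^4 - 3*m^3 + 4*m^2 - m + 2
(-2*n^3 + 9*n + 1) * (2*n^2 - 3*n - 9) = -4*n^5 + 6*n^4 + 36*n^3 - 25*n^2 - 84*n - 9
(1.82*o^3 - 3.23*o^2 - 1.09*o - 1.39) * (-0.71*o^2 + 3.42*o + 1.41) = -1.2922*o^5 + 8.5177*o^4 - 7.7065*o^3 - 7.2952*o^2 - 6.2907*o - 1.9599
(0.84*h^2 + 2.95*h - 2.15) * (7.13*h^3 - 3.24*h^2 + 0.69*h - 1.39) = 5.9892*h^5 + 18.3119*h^4 - 24.3079*h^3 + 7.8339*h^2 - 5.584*h + 2.9885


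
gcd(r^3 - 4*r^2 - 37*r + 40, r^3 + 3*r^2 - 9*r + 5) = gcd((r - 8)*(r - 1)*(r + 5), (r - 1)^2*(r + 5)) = r^2 + 4*r - 5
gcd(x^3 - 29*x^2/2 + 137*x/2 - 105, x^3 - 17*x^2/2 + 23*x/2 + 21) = x^2 - 19*x/2 + 21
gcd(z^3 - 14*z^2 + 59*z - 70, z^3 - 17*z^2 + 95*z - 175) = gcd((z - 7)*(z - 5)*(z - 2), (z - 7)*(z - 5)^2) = z^2 - 12*z + 35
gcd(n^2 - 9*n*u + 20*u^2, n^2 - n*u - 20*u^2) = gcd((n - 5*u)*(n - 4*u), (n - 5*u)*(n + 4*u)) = -n + 5*u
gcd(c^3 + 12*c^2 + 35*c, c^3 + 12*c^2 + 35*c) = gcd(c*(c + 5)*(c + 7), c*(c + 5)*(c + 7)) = c^3 + 12*c^2 + 35*c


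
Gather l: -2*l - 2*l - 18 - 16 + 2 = -4*l - 32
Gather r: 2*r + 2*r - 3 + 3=4*r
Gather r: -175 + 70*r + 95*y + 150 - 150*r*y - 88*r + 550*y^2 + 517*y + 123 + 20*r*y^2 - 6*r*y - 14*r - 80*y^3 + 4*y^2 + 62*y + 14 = r*(20*y^2 - 156*y - 32) - 80*y^3 + 554*y^2 + 674*y + 112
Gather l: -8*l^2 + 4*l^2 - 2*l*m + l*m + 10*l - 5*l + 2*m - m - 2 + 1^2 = -4*l^2 + l*(5 - m) + m - 1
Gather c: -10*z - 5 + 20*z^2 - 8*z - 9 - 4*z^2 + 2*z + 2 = 16*z^2 - 16*z - 12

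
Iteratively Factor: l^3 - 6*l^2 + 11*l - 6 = (l - 3)*(l^2 - 3*l + 2) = (l - 3)*(l - 2)*(l - 1)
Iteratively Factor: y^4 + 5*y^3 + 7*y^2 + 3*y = (y + 1)*(y^3 + 4*y^2 + 3*y) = y*(y + 1)*(y^2 + 4*y + 3) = y*(y + 1)*(y + 3)*(y + 1)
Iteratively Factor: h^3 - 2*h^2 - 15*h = (h)*(h^2 - 2*h - 15) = h*(h + 3)*(h - 5)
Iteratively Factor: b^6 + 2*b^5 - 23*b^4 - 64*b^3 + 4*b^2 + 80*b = (b - 5)*(b^5 + 7*b^4 + 12*b^3 - 4*b^2 - 16*b) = (b - 5)*(b + 4)*(b^4 + 3*b^3 - 4*b) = b*(b - 5)*(b + 4)*(b^3 + 3*b^2 - 4) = b*(b - 5)*(b + 2)*(b + 4)*(b^2 + b - 2) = b*(b - 5)*(b - 1)*(b + 2)*(b + 4)*(b + 2)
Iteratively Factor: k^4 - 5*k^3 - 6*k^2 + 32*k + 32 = (k + 2)*(k^3 - 7*k^2 + 8*k + 16) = (k - 4)*(k + 2)*(k^2 - 3*k - 4) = (k - 4)^2*(k + 2)*(k + 1)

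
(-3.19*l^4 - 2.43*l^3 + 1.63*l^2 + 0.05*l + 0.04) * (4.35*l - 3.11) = -13.8765*l^5 - 0.6496*l^4 + 14.6478*l^3 - 4.8518*l^2 + 0.0185*l - 0.1244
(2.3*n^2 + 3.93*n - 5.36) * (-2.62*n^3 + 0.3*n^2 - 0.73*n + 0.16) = -6.026*n^5 - 9.6066*n^4 + 13.5432*n^3 - 4.1089*n^2 + 4.5416*n - 0.8576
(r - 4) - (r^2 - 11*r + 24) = -r^2 + 12*r - 28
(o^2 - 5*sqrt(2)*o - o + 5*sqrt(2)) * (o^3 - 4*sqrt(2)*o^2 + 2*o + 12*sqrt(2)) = o^5 - 9*sqrt(2)*o^4 - o^4 + 9*sqrt(2)*o^3 + 42*o^3 - 42*o^2 + 2*sqrt(2)*o^2 - 120*o - 2*sqrt(2)*o + 120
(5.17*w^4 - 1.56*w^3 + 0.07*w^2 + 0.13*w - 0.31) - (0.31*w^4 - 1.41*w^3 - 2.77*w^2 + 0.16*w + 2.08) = 4.86*w^4 - 0.15*w^3 + 2.84*w^2 - 0.03*w - 2.39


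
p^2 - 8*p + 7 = (p - 7)*(p - 1)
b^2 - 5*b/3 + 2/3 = (b - 1)*(b - 2/3)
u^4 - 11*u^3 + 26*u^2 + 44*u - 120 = (u - 6)*(u - 5)*(u - 2)*(u + 2)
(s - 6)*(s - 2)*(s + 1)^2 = s^4 - 6*s^3 - 3*s^2 + 16*s + 12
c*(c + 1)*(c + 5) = c^3 + 6*c^2 + 5*c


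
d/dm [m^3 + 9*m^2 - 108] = 3*m*(m + 6)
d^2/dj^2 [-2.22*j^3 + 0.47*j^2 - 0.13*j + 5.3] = 0.94 - 13.32*j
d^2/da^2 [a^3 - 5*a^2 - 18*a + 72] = 6*a - 10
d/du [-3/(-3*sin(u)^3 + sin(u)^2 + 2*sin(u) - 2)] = 3*(-9*sin(u)^2 + 2*sin(u) + 2)*cos(u)/(3*sin(u)^3 - sin(u)^2 - 2*sin(u) + 2)^2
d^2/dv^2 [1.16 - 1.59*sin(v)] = 1.59*sin(v)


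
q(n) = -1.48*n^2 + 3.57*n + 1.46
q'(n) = 3.57 - 2.96*n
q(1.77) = 3.14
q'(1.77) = -1.67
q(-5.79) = -68.83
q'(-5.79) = 20.71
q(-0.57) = -1.06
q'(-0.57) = 5.26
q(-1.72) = -9.06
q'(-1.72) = 8.66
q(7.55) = -55.95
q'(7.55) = -18.78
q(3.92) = -7.29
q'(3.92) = -8.03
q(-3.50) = -29.16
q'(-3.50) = 13.93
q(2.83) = -0.29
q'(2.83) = -4.81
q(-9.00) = -150.55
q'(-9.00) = 30.21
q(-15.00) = -385.09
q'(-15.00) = 47.97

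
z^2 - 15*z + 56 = (z - 8)*(z - 7)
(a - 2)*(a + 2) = a^2 - 4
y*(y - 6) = y^2 - 6*y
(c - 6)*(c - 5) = c^2 - 11*c + 30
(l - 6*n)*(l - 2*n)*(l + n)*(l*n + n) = l^4*n - 7*l^3*n^2 + l^3*n + 4*l^2*n^3 - 7*l^2*n^2 + 12*l*n^4 + 4*l*n^3 + 12*n^4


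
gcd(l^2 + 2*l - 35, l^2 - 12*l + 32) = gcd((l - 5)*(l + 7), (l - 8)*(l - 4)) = 1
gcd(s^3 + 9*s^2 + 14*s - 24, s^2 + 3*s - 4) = s^2 + 3*s - 4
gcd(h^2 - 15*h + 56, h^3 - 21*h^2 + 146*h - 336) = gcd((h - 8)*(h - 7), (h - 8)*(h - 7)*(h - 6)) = h^2 - 15*h + 56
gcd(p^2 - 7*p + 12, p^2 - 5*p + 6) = p - 3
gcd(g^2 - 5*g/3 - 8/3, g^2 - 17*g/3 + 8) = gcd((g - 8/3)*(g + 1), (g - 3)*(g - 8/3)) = g - 8/3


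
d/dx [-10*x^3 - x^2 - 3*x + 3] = -30*x^2 - 2*x - 3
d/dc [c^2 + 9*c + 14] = 2*c + 9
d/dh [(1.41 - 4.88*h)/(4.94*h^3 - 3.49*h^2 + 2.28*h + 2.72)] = (48.2144*h^3 - 37.9274*h^2 + 9.8418*h - 16.4884)/(24.4036*h^6 - 34.4812*h^5 + 34.7065*h^4 + 10.9592*h^3 - 13.7872*h^2 + 12.4032*h + 7.3984)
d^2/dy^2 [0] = 0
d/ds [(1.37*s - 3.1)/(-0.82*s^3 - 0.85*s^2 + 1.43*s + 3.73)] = (2.2468*s^3 - 6.4615*s^2 - 5.27*s + 9.5431)/(0.6724*s^6 + 1.394*s^5 - 1.6227*s^4 - 8.5482*s^3 - 4.2961*s^2 + 10.6678*s + 13.9129)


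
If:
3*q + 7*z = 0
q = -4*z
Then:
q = 0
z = 0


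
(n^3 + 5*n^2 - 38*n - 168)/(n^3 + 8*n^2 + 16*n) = (n^2 + n - 42)/(n*(n + 4))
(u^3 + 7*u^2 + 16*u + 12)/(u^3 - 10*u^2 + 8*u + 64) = (u^2 + 5*u + 6)/(u^2 - 12*u + 32)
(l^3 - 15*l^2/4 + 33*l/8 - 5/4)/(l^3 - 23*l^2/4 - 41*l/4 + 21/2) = (8*l^3 - 30*l^2 + 33*l - 10)/(2*(4*l^3 - 23*l^2 - 41*l + 42))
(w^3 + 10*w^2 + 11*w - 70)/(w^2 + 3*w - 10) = w + 7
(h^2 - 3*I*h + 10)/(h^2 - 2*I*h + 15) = (h + 2*I)/(h + 3*I)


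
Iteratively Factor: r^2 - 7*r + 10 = (r - 5)*(r - 2)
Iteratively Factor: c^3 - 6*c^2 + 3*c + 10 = (c - 2)*(c^2 - 4*c - 5) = (c - 5)*(c - 2)*(c + 1)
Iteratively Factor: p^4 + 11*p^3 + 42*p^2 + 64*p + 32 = (p + 4)*(p^3 + 7*p^2 + 14*p + 8) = (p + 1)*(p + 4)*(p^2 + 6*p + 8) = (p + 1)*(p + 2)*(p + 4)*(p + 4)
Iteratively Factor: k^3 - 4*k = (k - 2)*(k^2 + 2*k) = (k - 2)*(k + 2)*(k)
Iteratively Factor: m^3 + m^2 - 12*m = (m)*(m^2 + m - 12) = m*(m + 4)*(m - 3)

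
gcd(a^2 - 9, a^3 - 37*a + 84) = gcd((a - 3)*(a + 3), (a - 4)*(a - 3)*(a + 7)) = a - 3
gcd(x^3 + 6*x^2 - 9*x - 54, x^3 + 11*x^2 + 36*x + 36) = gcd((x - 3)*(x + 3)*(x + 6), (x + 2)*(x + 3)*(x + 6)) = x^2 + 9*x + 18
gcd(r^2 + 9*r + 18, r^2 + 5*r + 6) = r + 3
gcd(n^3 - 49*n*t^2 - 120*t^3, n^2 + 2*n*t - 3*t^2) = n + 3*t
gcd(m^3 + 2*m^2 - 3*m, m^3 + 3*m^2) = m^2 + 3*m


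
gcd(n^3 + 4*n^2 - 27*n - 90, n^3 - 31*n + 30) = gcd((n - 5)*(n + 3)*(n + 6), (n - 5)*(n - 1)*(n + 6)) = n^2 + n - 30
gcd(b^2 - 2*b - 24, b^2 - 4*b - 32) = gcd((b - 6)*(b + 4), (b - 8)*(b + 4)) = b + 4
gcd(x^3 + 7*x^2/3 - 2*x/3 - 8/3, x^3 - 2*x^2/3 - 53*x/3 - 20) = x + 4/3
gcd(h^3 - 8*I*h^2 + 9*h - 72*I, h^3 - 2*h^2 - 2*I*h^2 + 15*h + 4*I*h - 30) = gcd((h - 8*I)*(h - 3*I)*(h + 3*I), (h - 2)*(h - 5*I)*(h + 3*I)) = h + 3*I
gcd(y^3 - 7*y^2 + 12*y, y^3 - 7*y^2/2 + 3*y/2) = y^2 - 3*y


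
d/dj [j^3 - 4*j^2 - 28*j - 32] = 3*j^2 - 8*j - 28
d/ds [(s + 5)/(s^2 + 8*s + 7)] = (s^2 + 8*s - 2*(s + 4)*(s + 5) + 7)/(s^2 + 8*s + 7)^2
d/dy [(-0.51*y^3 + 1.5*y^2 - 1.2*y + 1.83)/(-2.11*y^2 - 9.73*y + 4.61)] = (1.0761*y^4 + 9.9246*y^3 - 24.1803*y^2 + 21.5526*y + 12.2739)/(4.4521*y^4 + 41.0606*y^3 + 75.2187*y^2 - 89.7106*y + 21.2521)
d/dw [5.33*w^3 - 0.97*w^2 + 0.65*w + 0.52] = 15.99*w^2 - 1.94*w + 0.65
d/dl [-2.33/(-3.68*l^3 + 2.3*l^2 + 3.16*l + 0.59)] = (-25.7232*l^2 + 10.718*l + 7.3628)/(-3.68*l^3 + 2.3*l^2 + 3.16*l + 0.59)^2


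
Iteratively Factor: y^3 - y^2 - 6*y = (y + 2)*(y^2 - 3*y) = (y - 3)*(y + 2)*(y)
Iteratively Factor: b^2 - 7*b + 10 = (b - 2)*(b - 5)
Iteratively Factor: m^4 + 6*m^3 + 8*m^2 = (m)*(m^3 + 6*m^2 + 8*m) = m^2*(m^2 + 6*m + 8) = m^2*(m + 4)*(m + 2)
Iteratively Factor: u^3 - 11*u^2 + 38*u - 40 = (u - 5)*(u^2 - 6*u + 8) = (u - 5)*(u - 4)*(u - 2)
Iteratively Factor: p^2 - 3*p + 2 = (p - 1)*(p - 2)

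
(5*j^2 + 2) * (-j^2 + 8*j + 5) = -5*j^4 + 40*j^3 + 23*j^2 + 16*j + 10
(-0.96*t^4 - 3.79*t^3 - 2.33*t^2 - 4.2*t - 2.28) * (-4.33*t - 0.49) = 4.1568*t^5 + 16.8811*t^4 + 11.946*t^3 + 19.3277*t^2 + 11.9304*t + 1.1172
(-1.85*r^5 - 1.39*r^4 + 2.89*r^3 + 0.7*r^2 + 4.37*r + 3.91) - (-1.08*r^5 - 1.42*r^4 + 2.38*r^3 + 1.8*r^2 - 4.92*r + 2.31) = -0.77*r^5 + 0.03*r^4 + 0.51*r^3 - 1.1*r^2 + 9.29*r + 1.6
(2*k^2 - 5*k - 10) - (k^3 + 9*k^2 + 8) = -k^3 - 7*k^2 - 5*k - 18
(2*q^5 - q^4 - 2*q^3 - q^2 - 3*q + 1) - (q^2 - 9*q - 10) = 2*q^5 - q^4 - 2*q^3 - 2*q^2 + 6*q + 11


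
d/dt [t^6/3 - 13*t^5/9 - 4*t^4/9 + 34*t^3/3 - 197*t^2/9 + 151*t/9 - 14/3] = 2*t^5 - 65*t^4/9 - 16*t^3/9 + 34*t^2 - 394*t/9 + 151/9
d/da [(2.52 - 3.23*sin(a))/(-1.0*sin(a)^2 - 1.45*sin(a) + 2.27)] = (-3.23*sin(a)^2 + 5.04*sin(a) - 3.6781)*cos(a)/(1.0*sin(a)^4 + 2.9*sin(a)^3 - 2.4375*sin(a)^2 - 6.583*sin(a) + 5.1529)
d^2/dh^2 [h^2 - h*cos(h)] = h*cos(h) + 2*sin(h) + 2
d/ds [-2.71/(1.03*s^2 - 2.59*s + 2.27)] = (5.5826*s - 7.0189)/(1.03*s^2 - 2.59*s + 2.27)^2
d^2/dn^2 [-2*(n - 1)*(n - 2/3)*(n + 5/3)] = -12*n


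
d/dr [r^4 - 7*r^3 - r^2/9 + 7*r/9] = 4*r^3 - 21*r^2 - 2*r/9 + 7/9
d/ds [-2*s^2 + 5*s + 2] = 5 - 4*s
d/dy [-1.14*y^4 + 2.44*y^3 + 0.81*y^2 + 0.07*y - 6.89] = -4.56*y^3 + 7.32*y^2 + 1.62*y + 0.07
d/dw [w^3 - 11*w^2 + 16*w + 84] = 3*w^2 - 22*w + 16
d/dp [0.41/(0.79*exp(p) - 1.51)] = -0.3239*exp(p)/(0.79*exp(p) - 1.51)^2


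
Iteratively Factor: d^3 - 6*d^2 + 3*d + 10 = (d - 5)*(d^2 - d - 2) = (d - 5)*(d - 2)*(d + 1)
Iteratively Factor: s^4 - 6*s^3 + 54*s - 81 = (s - 3)*(s^3 - 3*s^2 - 9*s + 27) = (s - 3)*(s + 3)*(s^2 - 6*s + 9) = (s - 3)^2*(s + 3)*(s - 3)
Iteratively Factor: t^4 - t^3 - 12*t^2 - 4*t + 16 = (t + 2)*(t^3 - 3*t^2 - 6*t + 8) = (t - 4)*(t + 2)*(t^2 + t - 2) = (t - 4)*(t - 1)*(t + 2)*(t + 2)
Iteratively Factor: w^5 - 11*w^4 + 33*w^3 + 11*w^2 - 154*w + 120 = (w - 3)*(w^4 - 8*w^3 + 9*w^2 + 38*w - 40) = (w - 3)*(w - 1)*(w^3 - 7*w^2 + 2*w + 40) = (w - 5)*(w - 3)*(w - 1)*(w^2 - 2*w - 8) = (w - 5)*(w - 4)*(w - 3)*(w - 1)*(w + 2)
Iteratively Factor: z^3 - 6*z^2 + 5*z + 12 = (z - 4)*(z^2 - 2*z - 3) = (z - 4)*(z + 1)*(z - 3)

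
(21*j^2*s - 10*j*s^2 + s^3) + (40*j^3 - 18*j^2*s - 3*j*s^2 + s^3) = 40*j^3 + 3*j^2*s - 13*j*s^2 + 2*s^3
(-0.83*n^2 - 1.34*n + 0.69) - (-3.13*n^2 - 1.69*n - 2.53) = 2.3*n^2 + 0.35*n + 3.22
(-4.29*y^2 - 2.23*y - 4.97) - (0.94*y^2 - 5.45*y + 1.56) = -5.23*y^2 + 3.22*y - 6.53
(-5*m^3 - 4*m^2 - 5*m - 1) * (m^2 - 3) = -5*m^5 - 4*m^4 + 10*m^3 + 11*m^2 + 15*m + 3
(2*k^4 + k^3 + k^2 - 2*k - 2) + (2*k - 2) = 2*k^4 + k^3 + k^2 - 4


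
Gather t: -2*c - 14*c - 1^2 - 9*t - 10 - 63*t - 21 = -16*c - 72*t - 32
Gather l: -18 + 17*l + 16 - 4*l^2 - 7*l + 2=-4*l^2 + 10*l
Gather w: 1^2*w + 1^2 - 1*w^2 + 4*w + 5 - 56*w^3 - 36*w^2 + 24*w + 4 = -56*w^3 - 37*w^2 + 29*w + 10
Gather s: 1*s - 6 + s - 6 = 2*s - 12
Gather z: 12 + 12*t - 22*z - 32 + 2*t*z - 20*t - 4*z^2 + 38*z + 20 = -8*t - 4*z^2 + z*(2*t + 16)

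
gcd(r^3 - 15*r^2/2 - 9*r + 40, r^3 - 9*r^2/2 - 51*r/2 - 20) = r^2 - 11*r/2 - 20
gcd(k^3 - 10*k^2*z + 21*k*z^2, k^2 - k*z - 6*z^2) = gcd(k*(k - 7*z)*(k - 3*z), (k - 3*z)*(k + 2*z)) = -k + 3*z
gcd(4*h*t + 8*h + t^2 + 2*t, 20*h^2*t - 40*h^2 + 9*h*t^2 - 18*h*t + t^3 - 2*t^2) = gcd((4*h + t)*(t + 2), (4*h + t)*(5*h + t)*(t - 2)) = 4*h + t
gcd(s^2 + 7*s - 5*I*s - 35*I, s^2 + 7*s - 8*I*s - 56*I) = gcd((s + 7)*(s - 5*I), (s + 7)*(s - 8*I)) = s + 7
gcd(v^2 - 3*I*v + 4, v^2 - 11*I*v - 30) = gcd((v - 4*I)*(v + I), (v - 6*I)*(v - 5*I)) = 1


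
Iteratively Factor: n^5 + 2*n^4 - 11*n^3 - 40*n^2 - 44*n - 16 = (n + 2)*(n^4 - 11*n^2 - 18*n - 8) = (n + 2)^2*(n^3 - 2*n^2 - 7*n - 4) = (n + 1)*(n + 2)^2*(n^2 - 3*n - 4) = (n + 1)^2*(n + 2)^2*(n - 4)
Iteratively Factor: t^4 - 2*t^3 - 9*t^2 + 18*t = (t - 3)*(t^3 + t^2 - 6*t) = t*(t - 3)*(t^2 + t - 6) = t*(t - 3)*(t + 3)*(t - 2)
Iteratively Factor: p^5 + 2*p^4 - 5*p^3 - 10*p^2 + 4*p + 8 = (p + 2)*(p^4 - 5*p^2 + 4) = (p - 2)*(p + 2)*(p^3 + 2*p^2 - p - 2) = (p - 2)*(p - 1)*(p + 2)*(p^2 + 3*p + 2) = (p - 2)*(p - 1)*(p + 1)*(p + 2)*(p + 2)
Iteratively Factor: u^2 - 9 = (u - 3)*(u + 3)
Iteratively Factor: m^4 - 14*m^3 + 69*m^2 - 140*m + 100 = (m - 2)*(m^3 - 12*m^2 + 45*m - 50) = (m - 5)*(m - 2)*(m^2 - 7*m + 10) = (m - 5)^2*(m - 2)*(m - 2)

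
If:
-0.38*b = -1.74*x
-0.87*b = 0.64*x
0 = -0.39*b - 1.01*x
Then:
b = 0.00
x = 0.00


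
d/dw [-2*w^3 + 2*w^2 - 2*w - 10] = -6*w^2 + 4*w - 2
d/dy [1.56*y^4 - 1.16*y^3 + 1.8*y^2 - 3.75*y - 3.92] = 6.24*y^3 - 3.48*y^2 + 3.6*y - 3.75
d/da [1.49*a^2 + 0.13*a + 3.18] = 2.98*a + 0.13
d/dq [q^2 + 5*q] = 2*q + 5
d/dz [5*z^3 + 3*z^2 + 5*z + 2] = 15*z^2 + 6*z + 5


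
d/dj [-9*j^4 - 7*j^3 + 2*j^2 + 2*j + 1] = -36*j^3 - 21*j^2 + 4*j + 2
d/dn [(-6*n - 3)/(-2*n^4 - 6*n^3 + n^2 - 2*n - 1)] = 6*n*(-6*n^3 - 16*n^2 - 8*n + 1)/(4*n^8 + 24*n^7 + 32*n^6 - 4*n^5 + 29*n^4 + 8*n^3 + 2*n^2 + 4*n + 1)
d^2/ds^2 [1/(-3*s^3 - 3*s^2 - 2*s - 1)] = 2*(3*(3*s + 1)*(3*s^3 + 3*s^2 + 2*s + 1) - (9*s^2 + 6*s + 2)^2)/(3*s^3 + 3*s^2 + 2*s + 1)^3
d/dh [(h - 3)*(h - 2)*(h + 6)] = 3*h^2 + 2*h - 24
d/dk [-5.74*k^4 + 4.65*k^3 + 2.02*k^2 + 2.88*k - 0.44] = -22.96*k^3 + 13.95*k^2 + 4.04*k + 2.88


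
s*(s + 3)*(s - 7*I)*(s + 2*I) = s^4 + 3*s^3 - 5*I*s^3 + 14*s^2 - 15*I*s^2 + 42*s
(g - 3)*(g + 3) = g^2 - 9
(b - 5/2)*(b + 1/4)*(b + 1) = b^3 - 5*b^2/4 - 23*b/8 - 5/8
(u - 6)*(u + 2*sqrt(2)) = u^2 - 6*u + 2*sqrt(2)*u - 12*sqrt(2)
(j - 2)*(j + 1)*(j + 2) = j^3 + j^2 - 4*j - 4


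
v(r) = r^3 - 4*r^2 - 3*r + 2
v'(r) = 3*r^2 - 8*r - 3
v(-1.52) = -6.19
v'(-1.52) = 16.09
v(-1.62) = -7.89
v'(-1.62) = 17.83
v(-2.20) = -21.41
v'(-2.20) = 29.12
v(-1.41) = -4.53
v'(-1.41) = 14.24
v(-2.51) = -31.48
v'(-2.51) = 35.98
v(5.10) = 15.31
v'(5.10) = 34.23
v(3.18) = -15.83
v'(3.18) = 1.90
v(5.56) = 33.55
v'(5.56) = 45.26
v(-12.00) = -2266.00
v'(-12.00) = 525.00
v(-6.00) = -340.00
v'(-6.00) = 153.00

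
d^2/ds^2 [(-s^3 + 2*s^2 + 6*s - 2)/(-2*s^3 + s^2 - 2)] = 4*(-3*s^6 - 36*s^5 + 30*s^4 + 10*s^3 + 69*s^2 - 24*s - 2)/(8*s^9 - 12*s^8 + 6*s^7 + 23*s^6 - 24*s^5 + 6*s^4 + 24*s^3 - 12*s^2 + 8)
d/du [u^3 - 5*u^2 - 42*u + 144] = 3*u^2 - 10*u - 42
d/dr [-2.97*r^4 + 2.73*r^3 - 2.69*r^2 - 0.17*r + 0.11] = -11.88*r^3 + 8.19*r^2 - 5.38*r - 0.17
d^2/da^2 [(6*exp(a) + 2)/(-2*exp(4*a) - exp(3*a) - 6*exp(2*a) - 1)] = (-216*exp(8*a) - 260*exp(7*a) - 260*exp(6*a) - 414*exp(5*a) - 84*exp(4*a) - 146*exp(3*a) + 234*exp(2*a) + 48*exp(a) - 6)*exp(a)/(8*exp(12*a) + 12*exp(11*a) + 78*exp(10*a) + 73*exp(9*a) + 246*exp(8*a) + 120*exp(7*a) + 291*exp(6*a) + 36*exp(5*a) + 114*exp(4*a) + 3*exp(3*a) + 18*exp(2*a) + 1)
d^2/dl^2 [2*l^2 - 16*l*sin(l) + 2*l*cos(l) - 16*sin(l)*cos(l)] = 16*l*sin(l) - 2*l*cos(l) - 4*sin(l) + 32*sin(2*l) - 32*cos(l) + 4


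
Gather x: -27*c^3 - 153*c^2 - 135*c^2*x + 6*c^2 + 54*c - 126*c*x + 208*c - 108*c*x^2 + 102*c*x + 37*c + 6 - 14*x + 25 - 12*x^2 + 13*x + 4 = -27*c^3 - 147*c^2 + 299*c + x^2*(-108*c - 12) + x*(-135*c^2 - 24*c - 1) + 35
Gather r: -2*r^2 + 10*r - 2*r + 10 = -2*r^2 + 8*r + 10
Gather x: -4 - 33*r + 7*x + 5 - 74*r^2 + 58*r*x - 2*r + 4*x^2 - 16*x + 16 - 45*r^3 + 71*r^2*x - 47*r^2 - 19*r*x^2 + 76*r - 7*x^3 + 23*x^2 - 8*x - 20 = -45*r^3 - 121*r^2 + 41*r - 7*x^3 + x^2*(27 - 19*r) + x*(71*r^2 + 58*r - 17) - 3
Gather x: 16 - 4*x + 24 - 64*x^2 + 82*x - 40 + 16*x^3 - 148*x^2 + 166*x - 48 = 16*x^3 - 212*x^2 + 244*x - 48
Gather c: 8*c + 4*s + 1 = 8*c + 4*s + 1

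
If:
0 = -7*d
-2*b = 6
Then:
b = -3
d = 0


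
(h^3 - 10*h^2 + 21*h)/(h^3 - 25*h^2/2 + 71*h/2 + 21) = 2*h*(h - 3)/(2*h^2 - 11*h - 6)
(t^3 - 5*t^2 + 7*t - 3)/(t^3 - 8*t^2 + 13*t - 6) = (t - 3)/(t - 6)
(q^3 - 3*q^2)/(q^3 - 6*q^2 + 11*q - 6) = q^2/(q^2 - 3*q + 2)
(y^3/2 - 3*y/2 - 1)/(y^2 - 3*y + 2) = (y^2 + 2*y + 1)/(2*(y - 1))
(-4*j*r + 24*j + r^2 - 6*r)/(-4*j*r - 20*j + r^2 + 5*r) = (r - 6)/(r + 5)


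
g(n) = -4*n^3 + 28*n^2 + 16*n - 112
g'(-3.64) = -346.84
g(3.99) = 143.52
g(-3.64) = 393.66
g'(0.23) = 28.25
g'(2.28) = 81.30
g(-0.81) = -104.46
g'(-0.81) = -37.23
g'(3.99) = 48.40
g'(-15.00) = -3524.00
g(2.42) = 34.01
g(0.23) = -106.89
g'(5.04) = -6.58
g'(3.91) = 51.50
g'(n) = -12*n^2 + 56*n + 16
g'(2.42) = 81.24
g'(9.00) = -452.00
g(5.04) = 167.79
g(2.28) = 22.63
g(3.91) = 139.52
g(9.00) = -616.00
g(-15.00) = 19448.00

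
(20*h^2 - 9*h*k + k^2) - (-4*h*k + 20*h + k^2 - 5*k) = 20*h^2 - 5*h*k - 20*h + 5*k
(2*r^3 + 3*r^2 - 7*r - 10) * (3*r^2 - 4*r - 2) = 6*r^5 + r^4 - 37*r^3 - 8*r^2 + 54*r + 20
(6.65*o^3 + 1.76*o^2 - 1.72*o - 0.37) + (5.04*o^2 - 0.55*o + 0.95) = 6.65*o^3 + 6.8*o^2 - 2.27*o + 0.58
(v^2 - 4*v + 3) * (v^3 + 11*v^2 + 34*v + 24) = v^5 + 7*v^4 - 7*v^3 - 79*v^2 + 6*v + 72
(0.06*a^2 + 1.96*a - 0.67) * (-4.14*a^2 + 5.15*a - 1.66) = -0.2484*a^4 - 7.8054*a^3 + 12.7682*a^2 - 6.7041*a + 1.1122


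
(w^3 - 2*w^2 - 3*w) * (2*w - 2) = 2*w^4 - 6*w^3 - 2*w^2 + 6*w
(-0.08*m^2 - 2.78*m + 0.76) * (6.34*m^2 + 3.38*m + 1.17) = -0.5072*m^4 - 17.8956*m^3 - 4.6716*m^2 - 0.6838*m + 0.8892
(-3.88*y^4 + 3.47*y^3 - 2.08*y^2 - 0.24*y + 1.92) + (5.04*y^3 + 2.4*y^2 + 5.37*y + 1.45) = -3.88*y^4 + 8.51*y^3 + 0.32*y^2 + 5.13*y + 3.37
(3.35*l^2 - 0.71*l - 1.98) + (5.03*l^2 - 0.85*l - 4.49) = 8.38*l^2 - 1.56*l - 6.47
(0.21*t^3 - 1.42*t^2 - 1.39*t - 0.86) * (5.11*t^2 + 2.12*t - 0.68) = 1.0731*t^5 - 6.811*t^4 - 10.2561*t^3 - 6.3758*t^2 - 0.878*t + 0.5848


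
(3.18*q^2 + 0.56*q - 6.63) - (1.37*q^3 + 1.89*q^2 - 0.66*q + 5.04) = -1.37*q^3 + 1.29*q^2 + 1.22*q - 11.67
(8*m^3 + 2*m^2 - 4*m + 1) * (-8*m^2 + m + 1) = -64*m^5 - 8*m^4 + 42*m^3 - 10*m^2 - 3*m + 1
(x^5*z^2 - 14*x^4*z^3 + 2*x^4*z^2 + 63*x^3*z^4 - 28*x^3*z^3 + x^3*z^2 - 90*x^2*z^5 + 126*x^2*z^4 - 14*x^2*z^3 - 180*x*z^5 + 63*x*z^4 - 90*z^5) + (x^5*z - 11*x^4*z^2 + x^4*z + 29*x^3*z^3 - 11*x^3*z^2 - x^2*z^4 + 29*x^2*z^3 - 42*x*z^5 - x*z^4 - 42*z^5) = x^5*z^2 + x^5*z - 14*x^4*z^3 - 9*x^4*z^2 + x^4*z + 63*x^3*z^4 + x^3*z^3 - 10*x^3*z^2 - 90*x^2*z^5 + 125*x^2*z^4 + 15*x^2*z^3 - 222*x*z^5 + 62*x*z^4 - 132*z^5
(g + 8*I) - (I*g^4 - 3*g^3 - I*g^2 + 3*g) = -I*g^4 + 3*g^3 + I*g^2 - 2*g + 8*I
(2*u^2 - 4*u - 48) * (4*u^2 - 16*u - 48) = 8*u^4 - 48*u^3 - 224*u^2 + 960*u + 2304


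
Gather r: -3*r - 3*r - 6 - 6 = -6*r - 12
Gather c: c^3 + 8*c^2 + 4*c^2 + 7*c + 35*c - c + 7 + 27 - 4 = c^3 + 12*c^2 + 41*c + 30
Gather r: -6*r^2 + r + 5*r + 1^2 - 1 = -6*r^2 + 6*r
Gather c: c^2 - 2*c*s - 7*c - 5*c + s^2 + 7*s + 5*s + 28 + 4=c^2 + c*(-2*s - 12) + s^2 + 12*s + 32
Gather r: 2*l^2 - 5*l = 2*l^2 - 5*l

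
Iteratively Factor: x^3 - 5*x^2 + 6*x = (x)*(x^2 - 5*x + 6) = x*(x - 3)*(x - 2)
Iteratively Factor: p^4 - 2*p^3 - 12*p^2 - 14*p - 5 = (p + 1)*(p^3 - 3*p^2 - 9*p - 5) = (p + 1)^2*(p^2 - 4*p - 5) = (p + 1)^3*(p - 5)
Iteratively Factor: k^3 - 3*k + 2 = (k - 1)*(k^2 + k - 2) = (k - 1)^2*(k + 2)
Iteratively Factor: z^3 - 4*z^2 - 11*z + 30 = (z - 5)*(z^2 + z - 6) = (z - 5)*(z + 3)*(z - 2)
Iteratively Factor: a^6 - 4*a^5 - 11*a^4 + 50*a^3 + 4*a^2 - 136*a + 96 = (a - 2)*(a^5 - 2*a^4 - 15*a^3 + 20*a^2 + 44*a - 48) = (a - 4)*(a - 2)*(a^4 + 2*a^3 - 7*a^2 - 8*a + 12) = (a - 4)*(a - 2)*(a - 1)*(a^3 + 3*a^2 - 4*a - 12) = (a - 4)*(a - 2)*(a - 1)*(a + 3)*(a^2 - 4) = (a - 4)*(a - 2)^2*(a - 1)*(a + 3)*(a + 2)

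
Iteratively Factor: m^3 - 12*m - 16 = (m + 2)*(m^2 - 2*m - 8) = (m + 2)^2*(m - 4)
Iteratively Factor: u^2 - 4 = (u + 2)*(u - 2)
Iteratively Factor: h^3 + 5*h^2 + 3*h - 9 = (h + 3)*(h^2 + 2*h - 3) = (h + 3)^2*(h - 1)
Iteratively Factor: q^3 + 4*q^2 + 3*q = (q)*(q^2 + 4*q + 3) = q*(q + 3)*(q + 1)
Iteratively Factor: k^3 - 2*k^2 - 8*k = (k)*(k^2 - 2*k - 8) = k*(k - 4)*(k + 2)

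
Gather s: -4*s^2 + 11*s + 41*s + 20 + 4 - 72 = -4*s^2 + 52*s - 48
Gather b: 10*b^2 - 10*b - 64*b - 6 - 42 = 10*b^2 - 74*b - 48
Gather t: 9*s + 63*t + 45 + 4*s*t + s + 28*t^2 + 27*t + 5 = 10*s + 28*t^2 + t*(4*s + 90) + 50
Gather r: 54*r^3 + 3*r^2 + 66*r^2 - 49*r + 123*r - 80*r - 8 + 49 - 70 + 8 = 54*r^3 + 69*r^2 - 6*r - 21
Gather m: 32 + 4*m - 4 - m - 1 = 3*m + 27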